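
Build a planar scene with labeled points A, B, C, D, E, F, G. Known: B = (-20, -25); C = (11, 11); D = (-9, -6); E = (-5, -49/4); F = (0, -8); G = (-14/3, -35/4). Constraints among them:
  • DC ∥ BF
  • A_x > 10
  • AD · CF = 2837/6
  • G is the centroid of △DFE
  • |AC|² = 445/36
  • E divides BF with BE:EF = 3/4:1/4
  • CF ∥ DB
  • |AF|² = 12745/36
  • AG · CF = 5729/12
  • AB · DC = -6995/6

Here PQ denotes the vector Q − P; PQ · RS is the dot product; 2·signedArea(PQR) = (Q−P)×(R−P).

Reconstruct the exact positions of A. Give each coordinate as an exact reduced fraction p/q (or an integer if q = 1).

A = (32/3, 15/2)

1. A_x = 32/3  [AB · DC = -6995/6 ∩ AG · CF = 5729/12]
2. A_y = 15/2  [AB · DC = -6995/6 ∩ AG · CF = 5729/12]
   → A = (32/3, 15/2)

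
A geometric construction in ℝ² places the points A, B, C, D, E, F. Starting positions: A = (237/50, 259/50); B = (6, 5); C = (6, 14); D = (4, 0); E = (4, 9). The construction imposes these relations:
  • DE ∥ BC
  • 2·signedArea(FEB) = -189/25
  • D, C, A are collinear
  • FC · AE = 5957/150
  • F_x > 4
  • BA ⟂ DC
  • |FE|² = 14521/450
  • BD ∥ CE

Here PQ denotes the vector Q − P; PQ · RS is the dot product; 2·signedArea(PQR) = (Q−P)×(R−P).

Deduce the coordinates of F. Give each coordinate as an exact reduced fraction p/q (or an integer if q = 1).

F = (737/150, 509/150)

1. F_x = 737/150  [2·signedArea(FEB) = -189/25 ∩ FC · AE = 5957/150]
2. F_y = 509/150  [2·signedArea(FEB) = -189/25 ∩ FC · AE = 5957/150]
   → F = (737/150, 509/150)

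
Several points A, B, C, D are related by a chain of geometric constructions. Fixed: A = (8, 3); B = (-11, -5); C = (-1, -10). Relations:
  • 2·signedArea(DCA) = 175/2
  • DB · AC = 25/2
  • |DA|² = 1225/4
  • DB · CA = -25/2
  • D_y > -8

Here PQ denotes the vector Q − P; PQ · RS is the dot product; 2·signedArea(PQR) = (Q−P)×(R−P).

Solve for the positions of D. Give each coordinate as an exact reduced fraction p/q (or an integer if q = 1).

1. D_x = -6  [DB · CA = -25/2 ∩ 2·signedArea(DCA) = 175/2]
2. D_y = -15/2  [DB · CA = -25/2 ∩ 2·signedArea(DCA) = 175/2]
   → D = (-6, -15/2)

D = (-6, -15/2)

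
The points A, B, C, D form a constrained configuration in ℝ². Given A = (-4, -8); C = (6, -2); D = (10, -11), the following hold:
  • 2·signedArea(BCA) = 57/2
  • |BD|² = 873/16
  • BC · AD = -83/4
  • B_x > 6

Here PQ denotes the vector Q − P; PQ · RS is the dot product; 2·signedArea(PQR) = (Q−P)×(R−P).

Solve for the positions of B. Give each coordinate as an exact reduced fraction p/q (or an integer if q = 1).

B = (7, -17/4)

1. B_x = 7  [2·signedArea(BCA) = 57/2 ∩ BC · AD = -83/4]
2. B_y = -17/4  [2·signedArea(BCA) = 57/2 ∩ BC · AD = -83/4]
   → B = (7, -17/4)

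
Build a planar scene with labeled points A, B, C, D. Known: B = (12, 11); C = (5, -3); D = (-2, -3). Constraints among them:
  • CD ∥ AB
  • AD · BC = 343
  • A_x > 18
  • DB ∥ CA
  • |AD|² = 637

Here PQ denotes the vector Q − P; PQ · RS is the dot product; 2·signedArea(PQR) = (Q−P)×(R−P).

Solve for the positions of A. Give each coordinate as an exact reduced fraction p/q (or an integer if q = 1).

1. A_x = 19  [CD ∥ AB ∩ DB ∥ CA]
2. A_y = 11  [CD ∥ AB ∩ DB ∥ CA]
   → A = (19, 11)

A = (19, 11)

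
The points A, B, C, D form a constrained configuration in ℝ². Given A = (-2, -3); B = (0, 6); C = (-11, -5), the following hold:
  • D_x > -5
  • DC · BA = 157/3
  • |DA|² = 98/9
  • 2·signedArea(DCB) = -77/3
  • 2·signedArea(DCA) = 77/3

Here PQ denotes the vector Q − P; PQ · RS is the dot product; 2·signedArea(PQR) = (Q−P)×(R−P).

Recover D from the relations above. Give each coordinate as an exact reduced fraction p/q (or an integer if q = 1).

1. D_x = -13/3  [2·signedArea(DCB) = -77/3 ∩ 2·signedArea(DCA) = 77/3]
2. D_y = -2/3  [2·signedArea(DCB) = -77/3 ∩ 2·signedArea(DCA) = 77/3]
   → D = (-13/3, -2/3)

D = (-13/3, -2/3)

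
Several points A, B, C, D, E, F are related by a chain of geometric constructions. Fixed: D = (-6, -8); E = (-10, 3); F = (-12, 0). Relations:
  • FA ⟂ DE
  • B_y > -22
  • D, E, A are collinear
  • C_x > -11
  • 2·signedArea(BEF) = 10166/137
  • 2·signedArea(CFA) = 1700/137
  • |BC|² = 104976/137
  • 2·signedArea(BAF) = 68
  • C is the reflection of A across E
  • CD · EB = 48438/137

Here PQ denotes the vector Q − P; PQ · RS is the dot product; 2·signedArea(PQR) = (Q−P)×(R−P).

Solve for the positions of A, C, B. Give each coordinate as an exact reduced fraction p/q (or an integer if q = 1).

1. A_x = -1270/137  [D, E, A are collinear ∩ FA ⟂ DE]
2. A_y = 136/137  [D, E, A are collinear ∩ FA ⟂ DE]
   → A = (-1270/137, 136/137)
3. C_x = -1470/137  [C is the reflection of A across E]
4. C_y = 686/137  [C is the reflection of A across E]
   → C = (-1470/137, 686/137)
5. B_x = -174/137  [2·signedArea(BEF) = 10166/137 ∩ CD · EB = 48438/137]
6. B_y = -2878/137  [2·signedArea(BEF) = 10166/137 ∩ CD · EB = 48438/137]
   → B = (-174/137, -2878/137)

A = (-1270/137, 136/137)
B = (-174/137, -2878/137)
C = (-1470/137, 686/137)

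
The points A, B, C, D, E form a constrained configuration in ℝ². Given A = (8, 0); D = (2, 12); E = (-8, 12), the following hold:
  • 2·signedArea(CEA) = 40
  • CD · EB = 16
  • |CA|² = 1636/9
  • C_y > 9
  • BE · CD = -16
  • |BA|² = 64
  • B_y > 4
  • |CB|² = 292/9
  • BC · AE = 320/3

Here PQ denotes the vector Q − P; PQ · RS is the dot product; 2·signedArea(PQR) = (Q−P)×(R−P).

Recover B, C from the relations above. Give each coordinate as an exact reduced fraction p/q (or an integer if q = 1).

1. C_x = -22/15  [line 12·x + 16·y + -136 = 0 ∩ |CA|² = 1636/9]
2. C_y = 48/5  [line 12·x + 16·y + -136 = 0 ∩ |CA|² = 1636/9]
   → C = (-22/15, 48/5)
3. B_x = 8/5  [BE · CD = -16 ∩ BC · AE = 320/3]
4. B_y = 24/5  [BE · CD = -16 ∩ BC · AE = 320/3]
   → B = (8/5, 24/5)

B = (8/5, 24/5)
C = (-22/15, 48/5)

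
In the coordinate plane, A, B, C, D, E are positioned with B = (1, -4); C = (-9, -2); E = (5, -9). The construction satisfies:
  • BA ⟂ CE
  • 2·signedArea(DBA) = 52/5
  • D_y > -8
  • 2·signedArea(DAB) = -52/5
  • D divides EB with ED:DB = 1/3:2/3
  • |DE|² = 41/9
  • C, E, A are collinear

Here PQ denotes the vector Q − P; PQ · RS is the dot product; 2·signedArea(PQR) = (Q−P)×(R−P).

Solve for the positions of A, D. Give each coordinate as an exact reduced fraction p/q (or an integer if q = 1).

A = (-1/5, -32/5)
D = (11/3, -22/3)

1. A_x = -1/5  [C, E, A are collinear ∩ BA ⟂ CE]
2. A_y = -32/5  [C, E, A are collinear ∩ BA ⟂ CE]
   → A = (-1/5, -32/5)
3. D_x = 11/3  [D divides EB with ED:DB = 1/3:2/3]
4. D_y = -22/3  [D divides EB with ED:DB = 1/3:2/3]
   → D = (11/3, -22/3)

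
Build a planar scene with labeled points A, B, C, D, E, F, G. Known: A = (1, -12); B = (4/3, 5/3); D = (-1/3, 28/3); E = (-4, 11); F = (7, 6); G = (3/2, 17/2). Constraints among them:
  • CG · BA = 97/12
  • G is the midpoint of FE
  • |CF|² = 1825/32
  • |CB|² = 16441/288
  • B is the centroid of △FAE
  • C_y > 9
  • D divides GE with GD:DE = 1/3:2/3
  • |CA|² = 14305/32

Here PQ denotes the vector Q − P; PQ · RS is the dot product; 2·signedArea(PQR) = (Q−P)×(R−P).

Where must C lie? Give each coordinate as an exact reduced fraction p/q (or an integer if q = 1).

1. C_x = 1/8  [line 1/3·x + 41/3·y + -499/4 = 0 ∩ |CF|² = 1825/32]
2. C_y = 73/8  [line 1/3·x + 41/3·y + -499/4 = 0 ∩ |CF|² = 1825/32]
   → C = (1/8, 73/8)

C = (1/8, 73/8)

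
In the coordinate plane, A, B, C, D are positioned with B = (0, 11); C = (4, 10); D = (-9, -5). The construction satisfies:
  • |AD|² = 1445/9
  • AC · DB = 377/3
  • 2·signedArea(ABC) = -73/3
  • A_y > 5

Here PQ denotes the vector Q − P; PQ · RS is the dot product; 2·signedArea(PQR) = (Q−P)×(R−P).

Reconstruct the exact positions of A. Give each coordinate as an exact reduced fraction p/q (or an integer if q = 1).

A = (-5/3, 16/3)

1. A_x = -5/3  [2·signedArea(ABC) = -73/3 ∩ AC · DB = 377/3]
2. A_y = 16/3  [2·signedArea(ABC) = -73/3 ∩ AC · DB = 377/3]
   → A = (-5/3, 16/3)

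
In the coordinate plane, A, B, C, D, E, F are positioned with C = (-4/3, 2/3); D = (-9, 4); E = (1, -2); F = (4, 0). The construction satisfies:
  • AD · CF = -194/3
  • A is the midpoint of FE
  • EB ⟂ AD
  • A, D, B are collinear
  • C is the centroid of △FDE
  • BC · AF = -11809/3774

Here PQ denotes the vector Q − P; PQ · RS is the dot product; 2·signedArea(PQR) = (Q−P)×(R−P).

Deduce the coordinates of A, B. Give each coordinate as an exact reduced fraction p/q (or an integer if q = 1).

A = (5/2, -1)
B = (1009/629, -384/629)

1. A_x = 5/2  [A is the midpoint of FE]
2. A_y = -1  [A is the midpoint of FE]
   → A = (5/2, -1)
3. B_x = 1009/629  [A, D, B are collinear ∩ EB ⟂ AD]
4. B_y = -384/629  [A, D, B are collinear ∩ EB ⟂ AD]
   → B = (1009/629, -384/629)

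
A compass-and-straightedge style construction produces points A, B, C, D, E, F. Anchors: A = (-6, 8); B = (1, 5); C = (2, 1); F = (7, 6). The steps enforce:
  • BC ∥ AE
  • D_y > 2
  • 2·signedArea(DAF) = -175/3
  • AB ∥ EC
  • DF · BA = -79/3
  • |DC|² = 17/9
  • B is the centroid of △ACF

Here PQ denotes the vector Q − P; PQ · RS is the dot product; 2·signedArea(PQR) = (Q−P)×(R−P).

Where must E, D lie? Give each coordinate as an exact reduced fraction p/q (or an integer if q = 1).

1. E_x = -5  [AB ∥ EC ∩ BC ∥ AE]
2. E_y = 4  [AB ∥ EC ∩ BC ∥ AE]
   → E = (-5, 4)
3. D_x = 5/3  [2·signedArea(DAF) = -175/3 ∩ DF · BA = -79/3]
4. D_y = 7/3  [2·signedArea(DAF) = -175/3 ∩ DF · BA = -79/3]
   → D = (5/3, 7/3)

D = (5/3, 7/3)
E = (-5, 4)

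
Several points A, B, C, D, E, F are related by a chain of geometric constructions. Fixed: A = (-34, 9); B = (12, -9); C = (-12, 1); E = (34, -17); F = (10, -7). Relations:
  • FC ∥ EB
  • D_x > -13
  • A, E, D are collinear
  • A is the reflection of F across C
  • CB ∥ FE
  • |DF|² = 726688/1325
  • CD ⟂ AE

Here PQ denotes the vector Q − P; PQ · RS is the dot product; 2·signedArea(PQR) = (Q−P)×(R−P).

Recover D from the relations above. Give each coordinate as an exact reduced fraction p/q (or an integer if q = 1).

1. D_x = -16082/1325  [A, E, D are collinear ∩ CD ⟂ AE]
2. D_y = 849/1325  [A, E, D are collinear ∩ CD ⟂ AE]
   → D = (-16082/1325, 849/1325)

D = (-16082/1325, 849/1325)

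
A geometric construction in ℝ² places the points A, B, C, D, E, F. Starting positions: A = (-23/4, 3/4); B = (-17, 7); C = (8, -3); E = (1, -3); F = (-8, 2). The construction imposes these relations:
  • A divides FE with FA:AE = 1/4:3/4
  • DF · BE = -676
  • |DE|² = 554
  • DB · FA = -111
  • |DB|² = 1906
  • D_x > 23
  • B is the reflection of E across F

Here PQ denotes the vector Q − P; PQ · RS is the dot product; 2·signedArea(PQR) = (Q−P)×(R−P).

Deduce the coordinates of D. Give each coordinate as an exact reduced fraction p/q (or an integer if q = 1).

1. D_x = 24  [line -18·x + 10·y + 512 = 0 ∩ |DE|² = 554]
2. D_y = -8  [line -18·x + 10·y + 512 = 0 ∩ |DE|² = 554]
   → D = (24, -8)

D = (24, -8)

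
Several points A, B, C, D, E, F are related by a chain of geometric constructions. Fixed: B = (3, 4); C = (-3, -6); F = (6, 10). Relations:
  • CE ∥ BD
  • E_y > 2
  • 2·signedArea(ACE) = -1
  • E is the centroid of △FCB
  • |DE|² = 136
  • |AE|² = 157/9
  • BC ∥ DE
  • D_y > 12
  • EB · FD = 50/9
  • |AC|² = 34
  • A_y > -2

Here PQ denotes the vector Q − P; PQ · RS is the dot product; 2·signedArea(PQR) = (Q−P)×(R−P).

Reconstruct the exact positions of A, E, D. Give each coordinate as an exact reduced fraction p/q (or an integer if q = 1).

1. E_x = 2  [E is the centroid of △FCB]
2. E_y = 8/3  [E is the centroid of △FCB]
   → E = (2, 8/3)
3. D_x = 8  [BC ∥ DE ∩ CE ∥ BD]
4. D_y = 38/3  [BC ∥ DE ∩ CE ∥ BD]
   → D = (8, 38/3)
5. A_x = 0  [line -26/3·x + 5·y + 5 = 0 ∩ |AC|² = 34]
6. A_y = -1  [line -26/3·x + 5·y + 5 = 0 ∩ |AC|² = 34]
   → A = (0, -1)

A = (0, -1)
D = (8, 38/3)
E = (2, 8/3)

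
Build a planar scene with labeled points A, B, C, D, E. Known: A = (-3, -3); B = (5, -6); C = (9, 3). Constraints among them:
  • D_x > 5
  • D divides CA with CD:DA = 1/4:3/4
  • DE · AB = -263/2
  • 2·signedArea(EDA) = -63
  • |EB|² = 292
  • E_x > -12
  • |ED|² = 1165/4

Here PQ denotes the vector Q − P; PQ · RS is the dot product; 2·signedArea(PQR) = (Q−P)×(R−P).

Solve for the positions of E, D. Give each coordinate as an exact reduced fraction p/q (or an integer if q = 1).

D = (6, 3/2)
E = (-11, 0)

1. D_x = 6  [D divides CA with CD:DA = 1/4:3/4]
2. D_y = 3/2  [D divides CA with CD:DA = 1/4:3/4]
   → D = (6, 3/2)
3. E_x = -11  [2·signedArea(EDA) = -63 ∩ DE · AB = -263/2]
4. E_y = 0  [2·signedArea(EDA) = -63 ∩ DE · AB = -263/2]
   → E = (-11, 0)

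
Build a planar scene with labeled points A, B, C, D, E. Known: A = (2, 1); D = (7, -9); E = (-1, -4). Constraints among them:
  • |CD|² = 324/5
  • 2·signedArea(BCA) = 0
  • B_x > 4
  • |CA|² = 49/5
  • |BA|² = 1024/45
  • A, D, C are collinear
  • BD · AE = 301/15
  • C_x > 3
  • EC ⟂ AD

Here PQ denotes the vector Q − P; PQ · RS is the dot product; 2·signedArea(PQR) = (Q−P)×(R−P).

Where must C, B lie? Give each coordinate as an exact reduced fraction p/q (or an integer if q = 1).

1. C_x = 17/5  [A, D, C are collinear ∩ EC ⟂ AD]
2. C_y = -9/5  [A, D, C are collinear ∩ EC ⟂ AD]
   → C = (17/5, -9/5)
3. B_x = 62/15  [2·signedArea(BCA) = 0 ∩ BD · AE = 301/15]
4. B_y = -49/15  [2·signedArea(BCA) = 0 ∩ BD · AE = 301/15]
   → B = (62/15, -49/15)

B = (62/15, -49/15)
C = (17/5, -9/5)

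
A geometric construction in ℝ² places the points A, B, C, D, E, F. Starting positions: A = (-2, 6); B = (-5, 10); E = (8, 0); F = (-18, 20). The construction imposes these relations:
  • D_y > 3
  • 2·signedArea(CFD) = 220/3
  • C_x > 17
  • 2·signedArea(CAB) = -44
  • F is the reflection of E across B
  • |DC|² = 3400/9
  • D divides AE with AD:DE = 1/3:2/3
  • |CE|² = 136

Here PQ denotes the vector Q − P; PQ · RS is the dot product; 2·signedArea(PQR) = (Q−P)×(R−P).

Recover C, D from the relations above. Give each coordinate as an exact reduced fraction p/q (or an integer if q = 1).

C = (18, -6)
D = (4/3, 4)

1. C_x = 18  [line -4·x + -3·y + 54 = 0 ∩ |CE|² = 136]
2. C_y = -6  [line -4·x + -3·y + 54 = 0 ∩ |CE|² = 136]
   → C = (18, -6)
3. D_x = 4/3  [2·signedArea(CFD) = 220/3 ∩ D divides AE with AD:DE = 1/3:2/3]
4. D_y = 4  [2·signedArea(CFD) = 220/3 ∩ D divides AE with AD:DE = 1/3:2/3]
   → D = (4/3, 4)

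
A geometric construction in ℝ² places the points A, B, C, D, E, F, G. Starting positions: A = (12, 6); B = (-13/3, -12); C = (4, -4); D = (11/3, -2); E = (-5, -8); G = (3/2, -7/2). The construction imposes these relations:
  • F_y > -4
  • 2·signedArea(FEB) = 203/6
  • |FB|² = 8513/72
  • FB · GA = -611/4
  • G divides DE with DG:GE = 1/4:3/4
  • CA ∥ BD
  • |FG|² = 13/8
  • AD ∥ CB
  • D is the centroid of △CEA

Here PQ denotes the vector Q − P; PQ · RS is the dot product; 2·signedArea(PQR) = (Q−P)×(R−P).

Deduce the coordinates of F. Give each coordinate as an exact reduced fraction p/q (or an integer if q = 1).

F = (11/4, -15/4)

1. F_x = 11/4  [2·signedArea(FEB) = 203/6 ∩ FB · GA = -611/4]
2. F_y = -15/4  [2·signedArea(FEB) = 203/6 ∩ FB · GA = -611/4]
   → F = (11/4, -15/4)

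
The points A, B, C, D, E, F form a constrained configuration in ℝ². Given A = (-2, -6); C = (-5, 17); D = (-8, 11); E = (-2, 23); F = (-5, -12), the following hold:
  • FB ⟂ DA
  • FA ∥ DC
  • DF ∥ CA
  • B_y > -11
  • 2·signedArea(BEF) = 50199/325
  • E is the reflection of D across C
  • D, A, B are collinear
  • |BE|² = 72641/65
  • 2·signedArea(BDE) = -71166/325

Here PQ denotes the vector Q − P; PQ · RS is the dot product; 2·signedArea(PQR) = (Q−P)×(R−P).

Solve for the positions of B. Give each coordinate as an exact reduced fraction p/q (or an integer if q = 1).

B = (-146/325, -3378/325)

1. B_x = -146/325  [D, A, B are collinear ∩ FB ⟂ DA]
2. B_y = -3378/325  [D, A, B are collinear ∩ FB ⟂ DA]
   → B = (-146/325, -3378/325)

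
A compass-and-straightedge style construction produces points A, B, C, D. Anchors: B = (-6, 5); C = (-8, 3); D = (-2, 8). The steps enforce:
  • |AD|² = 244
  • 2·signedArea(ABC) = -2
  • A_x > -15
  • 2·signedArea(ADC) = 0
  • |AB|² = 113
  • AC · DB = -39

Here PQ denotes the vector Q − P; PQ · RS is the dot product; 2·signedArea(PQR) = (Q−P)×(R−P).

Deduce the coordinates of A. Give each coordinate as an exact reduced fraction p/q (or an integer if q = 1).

1. A_x = -14  [2·signedArea(ADC) = 0 ∩ AC · DB = -39]
2. A_y = -2  [2·signedArea(ADC) = 0 ∩ AC · DB = -39]
   → A = (-14, -2)

A = (-14, -2)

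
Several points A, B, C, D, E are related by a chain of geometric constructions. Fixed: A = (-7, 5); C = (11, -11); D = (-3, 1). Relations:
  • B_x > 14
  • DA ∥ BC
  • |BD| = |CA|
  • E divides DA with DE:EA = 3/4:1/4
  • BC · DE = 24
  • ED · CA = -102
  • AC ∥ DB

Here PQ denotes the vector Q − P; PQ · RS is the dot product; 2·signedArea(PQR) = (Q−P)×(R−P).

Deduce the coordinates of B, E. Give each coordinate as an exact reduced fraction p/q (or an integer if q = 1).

1. B_x = 15  [DA ∥ BC ∩ AC ∥ DB]
2. B_y = -15  [DA ∥ BC ∩ AC ∥ DB]
   → B = (15, -15)
3. E_x = -6  [E divides DA with DE:EA = 3/4:1/4]
4. E_y = 4  [E divides DA with DE:EA = 3/4:1/4]
   → E = (-6, 4)

B = (15, -15)
E = (-6, 4)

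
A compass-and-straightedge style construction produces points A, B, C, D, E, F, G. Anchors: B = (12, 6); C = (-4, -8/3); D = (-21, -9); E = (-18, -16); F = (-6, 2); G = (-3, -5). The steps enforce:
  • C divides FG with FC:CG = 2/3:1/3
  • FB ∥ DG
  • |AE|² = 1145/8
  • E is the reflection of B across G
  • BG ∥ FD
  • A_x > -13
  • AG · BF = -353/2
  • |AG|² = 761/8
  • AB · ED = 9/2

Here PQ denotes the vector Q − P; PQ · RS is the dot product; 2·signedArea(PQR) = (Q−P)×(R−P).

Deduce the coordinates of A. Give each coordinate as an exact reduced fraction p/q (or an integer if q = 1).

A = (-51/4, -21/4)

1. A_x = -51/4  [AG · BF = -353/2 ∩ AB · ED = 9/2]
2. A_y = -21/4  [AG · BF = -353/2 ∩ AB · ED = 9/2]
   → A = (-51/4, -21/4)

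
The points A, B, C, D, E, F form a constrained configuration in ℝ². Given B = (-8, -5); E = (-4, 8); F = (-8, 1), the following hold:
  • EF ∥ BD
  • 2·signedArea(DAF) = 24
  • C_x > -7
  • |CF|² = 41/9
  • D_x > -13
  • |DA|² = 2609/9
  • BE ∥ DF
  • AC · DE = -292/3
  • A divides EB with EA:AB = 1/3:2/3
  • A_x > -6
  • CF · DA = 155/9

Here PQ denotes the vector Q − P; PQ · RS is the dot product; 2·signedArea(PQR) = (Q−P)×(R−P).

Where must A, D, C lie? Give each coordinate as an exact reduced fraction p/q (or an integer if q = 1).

1. A_x = -16/3  [A divides EB with EA:AB = 1/3:2/3]
2. A_y = 11/3  [A divides EB with EA:AB = 1/3:2/3]
   → A = (-16/3, 11/3)
3. D_x = -12  [BE ∥ DF ∩ EF ∥ BD]
4. D_y = -12  [BE ∥ DF ∩ EF ∥ BD]
   → D = (-12, -12)
5. C_x = -20/3  [CF · DA = 155/9 ∩ AC · DE = -292/3]
6. C_y = -2/3  [CF · DA = 155/9 ∩ AC · DE = -292/3]
   → C = (-20/3, -2/3)

A = (-16/3, 11/3)
C = (-20/3, -2/3)
D = (-12, -12)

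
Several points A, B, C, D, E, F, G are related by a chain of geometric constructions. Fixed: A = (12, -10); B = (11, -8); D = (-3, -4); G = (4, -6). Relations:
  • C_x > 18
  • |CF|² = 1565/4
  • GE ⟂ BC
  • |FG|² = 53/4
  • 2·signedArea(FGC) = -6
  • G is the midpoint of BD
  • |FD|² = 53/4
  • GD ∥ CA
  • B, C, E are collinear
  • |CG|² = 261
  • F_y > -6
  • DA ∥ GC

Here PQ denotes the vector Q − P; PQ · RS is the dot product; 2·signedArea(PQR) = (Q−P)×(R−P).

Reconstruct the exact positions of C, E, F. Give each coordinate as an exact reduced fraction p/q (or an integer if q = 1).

1. C_x = 19  [GD ∥ CA ∩ DA ∥ GC]
2. C_y = -12  [GD ∥ CA ∩ DA ∥ GC]
   → C = (19, -12)
3. E_x = 23/5  [B, C, E are collinear ∩ GE ⟂ BC]
4. E_y = -24/5  [B, C, E are collinear ∩ GE ⟂ BC]
   → E = (23/5, -24/5)
5. F_x = 1/2  [line 6·x + 15·y + 72 = 0 ∩ |FG|² = 53/4]
6. F_y = -5  [line 6·x + 15·y + 72 = 0 ∩ |FG|² = 53/4]
   → F = (1/2, -5)

C = (19, -12)
E = (23/5, -24/5)
F = (1/2, -5)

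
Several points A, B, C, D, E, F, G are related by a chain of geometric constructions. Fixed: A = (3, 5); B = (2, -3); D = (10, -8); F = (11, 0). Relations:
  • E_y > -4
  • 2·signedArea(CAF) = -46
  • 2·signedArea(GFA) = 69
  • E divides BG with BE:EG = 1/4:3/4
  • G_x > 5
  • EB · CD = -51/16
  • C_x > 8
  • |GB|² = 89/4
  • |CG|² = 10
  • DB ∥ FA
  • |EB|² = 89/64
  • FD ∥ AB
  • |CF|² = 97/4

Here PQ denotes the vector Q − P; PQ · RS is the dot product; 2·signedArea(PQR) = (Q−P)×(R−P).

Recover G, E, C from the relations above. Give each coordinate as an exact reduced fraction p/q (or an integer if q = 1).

C = (9, -9/2)
E = (3, -29/8)
G = (6, -11/2)

1. G_x = 6  [line -5·x + -8·y + -14 = 0 ∩ |GB|² = 89/4]
2. G_y = -11/2  [line -5·x + -8·y + -14 = 0 ∩ |GB|² = 89/4]
   → G = (6, -11/2)
3. E_x = 3  [E divides BG with BE:EG = 1/4:3/4]
4. E_y = -29/8  [E divides BG with BE:EG = 1/4:3/4]
   → E = (3, -29/8)
5. C_x = 9  [2·signedArea(CAF) = -46 ∩ EB · CD = -51/16]
6. C_y = -9/2  [2·signedArea(CAF) = -46 ∩ EB · CD = -51/16]
   → C = (9, -9/2)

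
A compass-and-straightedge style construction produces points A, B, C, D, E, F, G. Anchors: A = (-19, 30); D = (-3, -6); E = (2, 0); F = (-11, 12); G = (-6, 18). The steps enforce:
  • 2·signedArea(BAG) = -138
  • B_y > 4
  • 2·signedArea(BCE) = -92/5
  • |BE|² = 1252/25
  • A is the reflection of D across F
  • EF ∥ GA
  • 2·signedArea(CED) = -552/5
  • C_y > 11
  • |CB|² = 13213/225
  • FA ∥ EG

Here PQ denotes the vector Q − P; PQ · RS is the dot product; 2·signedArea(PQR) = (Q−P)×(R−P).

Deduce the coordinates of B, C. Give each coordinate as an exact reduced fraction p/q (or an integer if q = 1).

B = (-16/5, 24/5)
C = (-101/15, 58/5)

1. B_x = -16/5  [line 12·x + 13·y + -24 = 0 ∩ |BE|² = 1252/25]
2. B_y = 24/5  [line 12·x + 13·y + -24 = 0 ∩ |BE|² = 1252/25]
   → B = (-16/5, 24/5)
3. C_x = -101/15  [2·signedArea(CED) = -552/5 ∩ 2·signedArea(BCE) = -92/5]
4. C_y = 58/5  [2·signedArea(CED) = -552/5 ∩ 2·signedArea(BCE) = -92/5]
   → C = (-101/15, 58/5)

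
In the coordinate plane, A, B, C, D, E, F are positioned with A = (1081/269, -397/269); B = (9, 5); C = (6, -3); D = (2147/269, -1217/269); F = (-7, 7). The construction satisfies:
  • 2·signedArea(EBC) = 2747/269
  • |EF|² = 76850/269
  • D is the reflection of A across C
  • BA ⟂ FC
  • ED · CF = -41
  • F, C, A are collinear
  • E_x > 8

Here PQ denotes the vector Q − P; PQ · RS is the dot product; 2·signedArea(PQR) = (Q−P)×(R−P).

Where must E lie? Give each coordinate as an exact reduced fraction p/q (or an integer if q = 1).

E = (2284/269, 64/269)

1. E_x = 2284/269  [2·signedArea(EBC) = 2747/269 ∩ ED · CF = -41]
2. E_y = 64/269  [2·signedArea(EBC) = 2747/269 ∩ ED · CF = -41]
   → E = (2284/269, 64/269)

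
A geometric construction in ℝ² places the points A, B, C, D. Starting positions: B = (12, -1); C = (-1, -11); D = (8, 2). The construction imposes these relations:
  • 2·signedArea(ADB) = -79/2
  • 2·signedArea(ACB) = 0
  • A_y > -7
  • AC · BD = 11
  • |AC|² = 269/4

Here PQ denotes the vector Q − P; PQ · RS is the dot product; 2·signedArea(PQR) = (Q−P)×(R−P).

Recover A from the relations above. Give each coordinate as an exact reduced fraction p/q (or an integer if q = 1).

1. A_x = 11/2  [2·signedArea(ACB) = 0 ∩ AC · BD = 11]
2. A_y = -6  [2·signedArea(ACB) = 0 ∩ AC · BD = 11]
   → A = (11/2, -6)

A = (11/2, -6)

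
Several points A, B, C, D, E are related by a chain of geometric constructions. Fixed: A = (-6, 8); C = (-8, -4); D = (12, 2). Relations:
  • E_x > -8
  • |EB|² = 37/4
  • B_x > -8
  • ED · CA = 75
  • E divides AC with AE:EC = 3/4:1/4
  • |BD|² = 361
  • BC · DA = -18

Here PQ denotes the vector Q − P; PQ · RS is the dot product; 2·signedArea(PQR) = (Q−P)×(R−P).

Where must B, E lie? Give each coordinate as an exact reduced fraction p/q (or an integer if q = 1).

B = (-7, 2)
E = (-15/2, -1)

1. E_x = -15/2  [E divides AC with AE:EC = 3/4:1/4]
2. E_y = -1  [E divides AC with AE:EC = 3/4:1/4]
   → E = (-15/2, -1)
3. B_x = -7  [line 18·x + -6·y + 138 = 0 ∩ |EB|² = 37/4]
4. B_y = 2  [line 18·x + -6·y + 138 = 0 ∩ |EB|² = 37/4]
   → B = (-7, 2)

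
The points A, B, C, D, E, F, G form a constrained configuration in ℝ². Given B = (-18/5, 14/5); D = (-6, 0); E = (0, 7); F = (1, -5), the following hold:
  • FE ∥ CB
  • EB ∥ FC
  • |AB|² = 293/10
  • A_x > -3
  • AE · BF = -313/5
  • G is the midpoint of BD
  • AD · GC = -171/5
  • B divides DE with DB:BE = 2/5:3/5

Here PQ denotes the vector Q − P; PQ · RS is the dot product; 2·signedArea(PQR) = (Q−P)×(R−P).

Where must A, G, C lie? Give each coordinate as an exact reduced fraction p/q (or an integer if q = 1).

A = (-5/2, -5/2)
C = (-13/5, -46/5)
G = (-24/5, 7/5)

1. G_x = -24/5  [G is the midpoint of BD]
2. G_y = 7/5  [G is the midpoint of BD]
   → G = (-24/5, 7/5)
3. C_x = -13/5  [FE ∥ CB ∩ EB ∥ FC]
4. C_y = -46/5  [FE ∥ CB ∩ EB ∥ FC]
   → C = (-13/5, -46/5)
5. A_x = -5/2  [AE · BF = -313/5 ∩ AD · GC = -171/5]
6. A_y = -5/2  [AE · BF = -313/5 ∩ AD · GC = -171/5]
   → A = (-5/2, -5/2)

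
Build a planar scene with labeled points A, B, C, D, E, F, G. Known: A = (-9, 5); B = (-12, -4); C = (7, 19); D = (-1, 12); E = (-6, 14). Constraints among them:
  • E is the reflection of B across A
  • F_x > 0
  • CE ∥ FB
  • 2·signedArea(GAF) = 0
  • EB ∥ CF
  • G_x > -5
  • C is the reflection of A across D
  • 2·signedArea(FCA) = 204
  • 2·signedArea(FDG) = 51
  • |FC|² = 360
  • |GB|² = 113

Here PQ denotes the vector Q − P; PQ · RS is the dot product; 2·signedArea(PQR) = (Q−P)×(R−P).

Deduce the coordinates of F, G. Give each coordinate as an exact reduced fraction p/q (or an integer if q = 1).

1. F_x = 1  [CE ∥ FB ∩ EB ∥ CF]
2. F_y = 1  [CE ∥ FB ∩ EB ∥ CF]
   → F = (1, 1)
3. G_x = -4  [2·signedArea(GAF) = 0 ∩ 2·signedArea(FDG) = 51]
4. G_y = 3  [2·signedArea(GAF) = 0 ∩ 2·signedArea(FDG) = 51]
   → G = (-4, 3)

F = (1, 1)
G = (-4, 3)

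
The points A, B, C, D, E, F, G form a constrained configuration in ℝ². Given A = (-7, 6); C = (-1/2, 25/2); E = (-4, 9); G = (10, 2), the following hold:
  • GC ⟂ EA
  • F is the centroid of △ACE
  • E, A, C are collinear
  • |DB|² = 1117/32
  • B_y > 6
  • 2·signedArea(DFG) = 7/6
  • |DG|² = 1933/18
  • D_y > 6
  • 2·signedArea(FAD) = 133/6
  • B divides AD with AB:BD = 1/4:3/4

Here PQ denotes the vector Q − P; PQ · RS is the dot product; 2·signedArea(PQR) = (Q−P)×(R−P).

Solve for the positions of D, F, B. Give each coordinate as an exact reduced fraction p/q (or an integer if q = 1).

1. F_x = -23/6  [F is the centroid of △ACE]
2. F_y = 55/6  [F is the centroid of △ACE]
   → F = (-23/6, 55/6)
3. D_x = 5/6  [2·signedArea(DFG) = 7/6 ∩ 2·signedArea(FAD) = 133/6]
4. D_y = 41/6  [2·signedArea(DFG) = 7/6 ∩ 2·signedArea(FAD) = 133/6]
   → D = (5/6, 41/6)
5. B_x = -121/24  [B divides AD with AB:BD = 1/4:3/4]
6. B_y = 149/24  [B divides AD with AB:BD = 1/4:3/4]
   → B = (-121/24, 149/24)

B = (-121/24, 149/24)
D = (5/6, 41/6)
F = (-23/6, 55/6)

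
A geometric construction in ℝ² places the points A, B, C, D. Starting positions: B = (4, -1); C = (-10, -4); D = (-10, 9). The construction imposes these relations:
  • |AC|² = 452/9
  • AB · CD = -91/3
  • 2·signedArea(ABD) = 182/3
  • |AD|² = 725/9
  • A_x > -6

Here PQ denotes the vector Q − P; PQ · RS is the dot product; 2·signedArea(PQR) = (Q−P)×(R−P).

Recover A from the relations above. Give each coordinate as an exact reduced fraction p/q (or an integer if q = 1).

1. A_x = -16/3  [2·signedArea(ABD) = 182/3 ∩ AB · CD = -91/3]
2. A_y = 4/3  [2·signedArea(ABD) = 182/3 ∩ AB · CD = -91/3]
   → A = (-16/3, 4/3)

A = (-16/3, 4/3)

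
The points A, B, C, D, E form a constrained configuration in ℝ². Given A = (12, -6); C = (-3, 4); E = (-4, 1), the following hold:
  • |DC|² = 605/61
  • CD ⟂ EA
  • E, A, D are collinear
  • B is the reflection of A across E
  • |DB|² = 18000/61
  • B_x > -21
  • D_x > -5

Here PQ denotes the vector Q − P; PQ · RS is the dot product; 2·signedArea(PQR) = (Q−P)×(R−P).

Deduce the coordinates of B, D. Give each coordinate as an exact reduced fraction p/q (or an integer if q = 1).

1. B_x = -20  [B is the reflection of A across E]
2. B_y = 8  [B is the reflection of A across E]
   → B = (-20, 8)
3. D_x = -260/61  [E, A, D are collinear ∩ CD ⟂ EA]
4. D_y = 68/61  [E, A, D are collinear ∩ CD ⟂ EA]
   → D = (-260/61, 68/61)

B = (-20, 8)
D = (-260/61, 68/61)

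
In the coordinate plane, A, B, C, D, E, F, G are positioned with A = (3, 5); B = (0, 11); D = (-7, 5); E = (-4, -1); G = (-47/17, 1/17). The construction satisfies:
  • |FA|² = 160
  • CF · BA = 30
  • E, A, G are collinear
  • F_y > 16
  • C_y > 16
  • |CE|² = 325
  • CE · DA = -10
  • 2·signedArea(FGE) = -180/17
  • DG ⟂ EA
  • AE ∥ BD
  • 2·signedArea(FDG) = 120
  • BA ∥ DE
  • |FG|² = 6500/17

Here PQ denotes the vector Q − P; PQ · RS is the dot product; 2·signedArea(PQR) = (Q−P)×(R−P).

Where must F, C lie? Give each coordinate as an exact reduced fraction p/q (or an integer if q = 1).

1. F_x = 7  [2·signedArea(FGE) = -180/17 ∩ 2·signedArea(FDG) = 120]
2. F_y = 17  [2·signedArea(FGE) = -180/17 ∩ 2·signedArea(FDG) = 120]
   → F = (7, 17)
3. C_x = -3  [CF · BA = 30 ∩ CE · DA = -10]
4. C_y = 17  [CF · BA = 30 ∩ CE · DA = -10]
   → C = (-3, 17)

C = (-3, 17)
F = (7, 17)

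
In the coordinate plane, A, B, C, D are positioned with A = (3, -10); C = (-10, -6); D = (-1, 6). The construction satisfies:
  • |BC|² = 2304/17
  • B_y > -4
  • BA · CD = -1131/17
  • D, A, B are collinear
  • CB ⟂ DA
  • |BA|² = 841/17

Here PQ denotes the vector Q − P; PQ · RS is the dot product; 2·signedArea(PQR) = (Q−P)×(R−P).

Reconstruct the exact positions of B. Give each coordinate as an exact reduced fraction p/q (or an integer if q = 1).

B = (22/17, -54/17)

1. B_x = 22/17  [D, A, B are collinear ∩ CB ⟂ DA]
2. B_y = -54/17  [D, A, B are collinear ∩ CB ⟂ DA]
   → B = (22/17, -54/17)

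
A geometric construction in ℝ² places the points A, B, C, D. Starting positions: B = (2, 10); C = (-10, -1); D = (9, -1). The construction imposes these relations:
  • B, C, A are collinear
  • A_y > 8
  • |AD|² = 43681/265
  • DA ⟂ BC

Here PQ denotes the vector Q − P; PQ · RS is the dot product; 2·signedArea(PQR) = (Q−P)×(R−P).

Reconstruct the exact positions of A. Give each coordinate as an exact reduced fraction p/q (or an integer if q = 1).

A = (86/265, 2243/265)

1. A_x = 86/265  [B, C, A are collinear ∩ DA ⟂ BC]
2. A_y = 2243/265  [B, C, A are collinear ∩ DA ⟂ BC]
   → A = (86/265, 2243/265)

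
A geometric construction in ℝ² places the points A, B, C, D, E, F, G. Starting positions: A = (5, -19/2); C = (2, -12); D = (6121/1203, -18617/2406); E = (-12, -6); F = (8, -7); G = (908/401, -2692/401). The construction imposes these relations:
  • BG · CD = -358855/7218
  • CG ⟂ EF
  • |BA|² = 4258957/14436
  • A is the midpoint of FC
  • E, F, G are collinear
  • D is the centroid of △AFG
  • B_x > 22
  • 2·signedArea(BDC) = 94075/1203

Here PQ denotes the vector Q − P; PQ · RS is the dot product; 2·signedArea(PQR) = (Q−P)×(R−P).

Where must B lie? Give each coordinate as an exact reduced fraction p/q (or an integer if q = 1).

B = (26678/1203, -11399/1203)

1. B_x = 26678/1203  [2·signedArea(BDC) = 94075/1203 ∩ BG · CD = -358855/7218]
2. B_y = -11399/1203  [2·signedArea(BDC) = 94075/1203 ∩ BG · CD = -358855/7218]
   → B = (26678/1203, -11399/1203)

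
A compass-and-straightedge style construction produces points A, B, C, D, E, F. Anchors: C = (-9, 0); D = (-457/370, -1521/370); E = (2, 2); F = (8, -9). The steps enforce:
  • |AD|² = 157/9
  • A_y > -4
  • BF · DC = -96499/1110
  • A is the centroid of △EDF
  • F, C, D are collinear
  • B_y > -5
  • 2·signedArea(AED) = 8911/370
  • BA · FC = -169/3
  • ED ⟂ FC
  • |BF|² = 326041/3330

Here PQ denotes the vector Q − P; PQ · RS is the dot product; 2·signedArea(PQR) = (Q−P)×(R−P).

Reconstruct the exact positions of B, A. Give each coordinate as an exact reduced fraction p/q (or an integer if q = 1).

1. B_x = -827/1110  [line 2873/370·x + -1521/370·y + -1352/111 = 0 ∩ |BF|² = 326041/3330]
2. B_y = -1617/370  [line 2873/370·x + -1521/370·y + -1352/111 = 0 ∩ |BF|² = 326041/3330]
   → B = (-827/1110, -1617/370)
3. A_x = 1081/370  [BA · FC = -169/3 ∩ A is the centroid of △EDF]
4. A_y = -4111/1110  [BA · FC = -169/3 ∩ A is the centroid of △EDF]
   → A = (1081/370, -4111/1110)

A = (1081/370, -4111/1110)
B = (-827/1110, -1617/370)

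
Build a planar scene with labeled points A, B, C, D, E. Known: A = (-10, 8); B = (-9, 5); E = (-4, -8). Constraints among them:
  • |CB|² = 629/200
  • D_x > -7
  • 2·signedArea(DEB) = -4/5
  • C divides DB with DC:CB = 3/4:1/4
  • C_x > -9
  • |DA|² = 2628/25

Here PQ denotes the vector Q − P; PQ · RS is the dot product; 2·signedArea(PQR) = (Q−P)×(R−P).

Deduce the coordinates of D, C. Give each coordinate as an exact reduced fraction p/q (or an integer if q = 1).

1. D_x = -32/5  [line -13·x + -5·y + -456/5 = 0 ∩ |DA|² = 2628/25]
2. D_y = -8/5  [line -13·x + -5·y + -456/5 = 0 ∩ |DA|² = 2628/25]
   → D = (-32/5, -8/5)
3. C_x = -167/20  [C divides DB with DC:CB = 3/4:1/4]
4. C_y = 67/20  [C divides DB with DC:CB = 3/4:1/4]
   → C = (-167/20, 67/20)

C = (-167/20, 67/20)
D = (-32/5, -8/5)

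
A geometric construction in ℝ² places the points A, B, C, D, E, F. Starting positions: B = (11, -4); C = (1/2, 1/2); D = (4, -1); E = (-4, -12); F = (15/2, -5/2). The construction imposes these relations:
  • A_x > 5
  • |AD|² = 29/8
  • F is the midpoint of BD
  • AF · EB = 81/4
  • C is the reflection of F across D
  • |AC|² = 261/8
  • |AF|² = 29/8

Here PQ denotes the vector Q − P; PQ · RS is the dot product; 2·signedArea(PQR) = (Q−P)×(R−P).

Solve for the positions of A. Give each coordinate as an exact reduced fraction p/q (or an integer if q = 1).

1. A_x = 23/4  [line -15·x + -8·y + 289/4 = 0 ∩ |AD|² = 29/8]
2. A_y = -7/4  [line -15·x + -8·y + 289/4 = 0 ∩ |AD|² = 29/8]
   → A = (23/4, -7/4)

A = (23/4, -7/4)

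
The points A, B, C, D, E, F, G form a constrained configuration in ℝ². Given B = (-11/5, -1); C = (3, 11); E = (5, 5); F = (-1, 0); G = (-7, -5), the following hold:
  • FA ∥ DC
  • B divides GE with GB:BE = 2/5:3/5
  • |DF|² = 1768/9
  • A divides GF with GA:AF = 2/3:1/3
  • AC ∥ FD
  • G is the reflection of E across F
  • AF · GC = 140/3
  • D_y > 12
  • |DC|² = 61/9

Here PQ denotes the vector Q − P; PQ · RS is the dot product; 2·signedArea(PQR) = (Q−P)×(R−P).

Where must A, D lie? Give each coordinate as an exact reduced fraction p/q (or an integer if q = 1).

A = (-3, -5/3)
D = (5, 38/3)

1. A_x = -3  [A divides GF with GA:AF = 2/3:1/3]
2. A_y = -5/3  [A divides GF with GA:AF = 2/3:1/3]
   → A = (-3, -5/3)
3. D_x = 5  [FA ∥ DC ∩ AC ∥ FD]
4. D_y = 38/3  [FA ∥ DC ∩ AC ∥ FD]
   → D = (5, 38/3)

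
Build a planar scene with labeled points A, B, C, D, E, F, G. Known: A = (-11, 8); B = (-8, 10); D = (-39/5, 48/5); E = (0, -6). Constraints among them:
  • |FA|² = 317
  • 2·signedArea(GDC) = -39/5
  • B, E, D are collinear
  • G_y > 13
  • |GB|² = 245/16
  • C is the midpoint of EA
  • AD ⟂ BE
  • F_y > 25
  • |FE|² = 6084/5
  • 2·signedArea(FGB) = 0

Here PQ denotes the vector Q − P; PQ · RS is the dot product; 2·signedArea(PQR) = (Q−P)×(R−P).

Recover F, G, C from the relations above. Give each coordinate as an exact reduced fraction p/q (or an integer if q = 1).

1. C_x = -11/2  [C is the midpoint of EA]
2. C_y = 1  [C is the midpoint of EA]
   → C = (-11/2, 1)
3. G_x = -39/4  [line 43/5·x + 23/10·y + 264/5 = 0 ∩ |GB|² = 245/16]
4. G_y = 27/2  [line 43/5·x + 23/10·y + 264/5 = 0 ∩ |GB|² = 245/16]
   → G = (-39/4, 27/2)
5. F_x = -78/5  [line 7/2·x + 7/4·y + 21/2 = 0 ∩ |FE|² = 6084/5]
6. F_y = 126/5  [line 7/2·x + 7/4·y + 21/2 = 0 ∩ |FE|² = 6084/5]
   → F = (-78/5, 126/5)

C = (-11/2, 1)
F = (-78/5, 126/5)
G = (-39/4, 27/2)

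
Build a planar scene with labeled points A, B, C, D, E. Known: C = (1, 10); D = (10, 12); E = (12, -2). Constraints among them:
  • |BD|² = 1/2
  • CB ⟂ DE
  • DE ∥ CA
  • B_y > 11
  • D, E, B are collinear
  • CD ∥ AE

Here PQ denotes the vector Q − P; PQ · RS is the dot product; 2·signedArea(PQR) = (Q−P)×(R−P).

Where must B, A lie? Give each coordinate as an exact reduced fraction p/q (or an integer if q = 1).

A = (3, -4)
B = (101/10, 113/10)

1. B_x = 101/10  [D, E, B are collinear ∩ CB ⟂ DE]
2. B_y = 113/10  [D, E, B are collinear ∩ CB ⟂ DE]
   → B = (101/10, 113/10)
3. A_x = 3  [CD ∥ AE ∩ DE ∥ CA]
4. A_y = -4  [CD ∥ AE ∩ DE ∥ CA]
   → A = (3, -4)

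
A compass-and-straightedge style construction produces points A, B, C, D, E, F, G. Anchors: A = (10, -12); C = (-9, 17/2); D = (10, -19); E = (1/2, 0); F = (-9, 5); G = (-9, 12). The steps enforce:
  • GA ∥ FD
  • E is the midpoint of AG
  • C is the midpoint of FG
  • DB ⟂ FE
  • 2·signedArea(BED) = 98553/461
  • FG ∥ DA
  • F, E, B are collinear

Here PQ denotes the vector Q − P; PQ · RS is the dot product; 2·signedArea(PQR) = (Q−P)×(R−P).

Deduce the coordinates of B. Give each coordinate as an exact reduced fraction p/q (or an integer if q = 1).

B = (7270/461, -3705/461)

1. B_x = 7270/461  [F, E, B are collinear ∩ DB ⟂ FE]
2. B_y = -3705/461  [F, E, B are collinear ∩ DB ⟂ FE]
   → B = (7270/461, -3705/461)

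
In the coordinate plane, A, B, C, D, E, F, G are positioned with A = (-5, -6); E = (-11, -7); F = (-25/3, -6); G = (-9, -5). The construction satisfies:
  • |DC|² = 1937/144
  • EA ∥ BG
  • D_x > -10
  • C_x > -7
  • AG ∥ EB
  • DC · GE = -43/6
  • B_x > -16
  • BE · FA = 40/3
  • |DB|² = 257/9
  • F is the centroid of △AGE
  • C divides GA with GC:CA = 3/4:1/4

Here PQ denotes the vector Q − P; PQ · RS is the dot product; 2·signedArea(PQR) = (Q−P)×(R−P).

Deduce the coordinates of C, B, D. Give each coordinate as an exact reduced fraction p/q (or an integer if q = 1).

B = (-15, -6)
C = (-6, -23/4)
D = (-29/3, -17/3)

1. C_x = -6  [C divides GA with GC:CA = 3/4:1/4]
2. C_y = -23/4  [C divides GA with GC:CA = 3/4:1/4]
   → C = (-6, -23/4)
3. B_x = -15  [EA ∥ BG ∩ AG ∥ EB]
4. B_y = -6  [EA ∥ BG ∩ AG ∥ EB]
   → B = (-15, -6)
5. D_x = -29/3  [line 2·x + 2·y + 92/3 = 0 ∩ |DB|² = 257/9]
6. D_y = -17/3  [line 2·x + 2·y + 92/3 = 0 ∩ |DB|² = 257/9]
   → D = (-29/3, -17/3)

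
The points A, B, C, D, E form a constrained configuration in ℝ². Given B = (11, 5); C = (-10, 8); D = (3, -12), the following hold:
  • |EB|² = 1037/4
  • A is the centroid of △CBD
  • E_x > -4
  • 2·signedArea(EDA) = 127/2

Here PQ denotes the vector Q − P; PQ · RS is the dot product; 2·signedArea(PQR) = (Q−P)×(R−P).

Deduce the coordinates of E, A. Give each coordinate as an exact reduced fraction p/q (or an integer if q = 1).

1. A_x = 4/3  [A is the centroid of △CBD]
2. A_y = 1/3  [A is the centroid of △CBD]
   → A = (4/3, 1/3)
3. E_x = -7/2  [line -37/3·x + -5/3·y + -93/2 = 0 ∩ |EB|² = 1037/4]
4. E_y = -2  [line -37/3·x + -5/3·y + -93/2 = 0 ∩ |EB|² = 1037/4]
   → E = (-7/2, -2)

A = (4/3, 1/3)
E = (-7/2, -2)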